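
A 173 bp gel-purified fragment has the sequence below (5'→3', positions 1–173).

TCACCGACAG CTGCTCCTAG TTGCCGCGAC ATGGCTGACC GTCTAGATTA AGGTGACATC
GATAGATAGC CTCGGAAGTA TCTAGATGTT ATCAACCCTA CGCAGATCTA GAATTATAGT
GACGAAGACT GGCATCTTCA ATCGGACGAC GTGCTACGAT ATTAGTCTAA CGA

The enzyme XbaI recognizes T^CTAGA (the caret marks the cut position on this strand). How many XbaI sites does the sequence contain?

TCTAGA occurs starting at positions 42, 81, 107.
XbaI cuts at 3 sites.

3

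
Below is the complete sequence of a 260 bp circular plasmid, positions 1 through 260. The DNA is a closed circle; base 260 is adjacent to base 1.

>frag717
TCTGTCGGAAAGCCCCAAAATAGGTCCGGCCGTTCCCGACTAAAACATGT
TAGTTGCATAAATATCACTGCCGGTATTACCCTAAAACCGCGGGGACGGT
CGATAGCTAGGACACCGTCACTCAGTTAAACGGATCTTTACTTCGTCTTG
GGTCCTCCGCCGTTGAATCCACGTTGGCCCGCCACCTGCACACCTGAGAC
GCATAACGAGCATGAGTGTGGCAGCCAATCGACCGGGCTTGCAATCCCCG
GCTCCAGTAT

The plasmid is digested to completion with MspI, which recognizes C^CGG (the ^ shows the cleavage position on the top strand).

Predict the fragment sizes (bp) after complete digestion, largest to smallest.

MspI sites (CCGG) start at positions 26, 71, 233, 248.
MspI cuts after the first base of each site, so after positions 26, 71, 233, 248.
Circular molecule, 4 cuts → 4 fragments:
  27–71 → 45 bp
  72–233 → 162 bp
  234–248 → 15 bp
  249–260 then 1–26 → 12 + 26 = 38 bp
Sorted largest to smallest: 162, 45, 38, 15 bp.

162, 45, 38, 15 bp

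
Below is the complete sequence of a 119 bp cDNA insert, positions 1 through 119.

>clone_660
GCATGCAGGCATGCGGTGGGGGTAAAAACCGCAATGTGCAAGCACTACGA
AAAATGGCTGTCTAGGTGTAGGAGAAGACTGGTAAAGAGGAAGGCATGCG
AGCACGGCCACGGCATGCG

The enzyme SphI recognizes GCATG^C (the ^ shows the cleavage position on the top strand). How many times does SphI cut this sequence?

GCATGC occurs starting at positions 1, 9, 94, 113.
SphI cuts at 4 sites.

4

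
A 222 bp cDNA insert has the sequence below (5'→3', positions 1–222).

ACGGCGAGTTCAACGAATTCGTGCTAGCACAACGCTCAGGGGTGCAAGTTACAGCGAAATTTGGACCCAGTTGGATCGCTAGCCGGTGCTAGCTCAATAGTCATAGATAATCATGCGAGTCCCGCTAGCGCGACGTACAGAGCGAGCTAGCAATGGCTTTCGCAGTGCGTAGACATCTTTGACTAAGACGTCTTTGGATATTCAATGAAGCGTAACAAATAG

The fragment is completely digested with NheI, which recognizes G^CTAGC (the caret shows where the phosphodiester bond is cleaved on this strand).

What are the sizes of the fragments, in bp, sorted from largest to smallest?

NheI sites (GCTAGC) start at positions 23, 78, 88, 124, 146.
NheI cuts after the first base of each site, so after positions 23, 78, 88, 124, 146.
Linear molecule, 5 cuts → 6 fragments:
  1–23 → 23 bp
  24–78 → 55 bp
  79–88 → 10 bp
  89–124 → 36 bp
  125–146 → 22 bp
  147–222 → 76 bp
Sorted largest to smallest: 76, 55, 36, 23, 22, 10 bp.

76, 55, 36, 23, 22, 10 bp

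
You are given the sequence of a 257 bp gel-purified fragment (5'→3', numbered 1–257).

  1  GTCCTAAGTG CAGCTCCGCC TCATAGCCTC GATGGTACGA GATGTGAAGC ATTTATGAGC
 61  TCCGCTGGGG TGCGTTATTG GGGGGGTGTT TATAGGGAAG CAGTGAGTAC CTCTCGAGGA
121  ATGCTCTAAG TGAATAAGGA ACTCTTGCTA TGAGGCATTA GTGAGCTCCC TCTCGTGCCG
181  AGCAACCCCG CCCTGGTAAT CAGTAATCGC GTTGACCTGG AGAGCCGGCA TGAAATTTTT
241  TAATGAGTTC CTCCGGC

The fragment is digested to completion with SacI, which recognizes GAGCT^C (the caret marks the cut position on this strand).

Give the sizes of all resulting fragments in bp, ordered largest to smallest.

SacI sites (GAGCTC) start at positions 57, 163.
SacI cuts after base 5 of each site (before the last base), so after positions 61, 167.
Linear molecule, 2 cuts → 3 fragments:
  1–61 → 61 bp
  62–167 → 106 bp
  168–257 → 90 bp
Sorted largest to smallest: 106, 90, 61 bp.

106, 90, 61 bp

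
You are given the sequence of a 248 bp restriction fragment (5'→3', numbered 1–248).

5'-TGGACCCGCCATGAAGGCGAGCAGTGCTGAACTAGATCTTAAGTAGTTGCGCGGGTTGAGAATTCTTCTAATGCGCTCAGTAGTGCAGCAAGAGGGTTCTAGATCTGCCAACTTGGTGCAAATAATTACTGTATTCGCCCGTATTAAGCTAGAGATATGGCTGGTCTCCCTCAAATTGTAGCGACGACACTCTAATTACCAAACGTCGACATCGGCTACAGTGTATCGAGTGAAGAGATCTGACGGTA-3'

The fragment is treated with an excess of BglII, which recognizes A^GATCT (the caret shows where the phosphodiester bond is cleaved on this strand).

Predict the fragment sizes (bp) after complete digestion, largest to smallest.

BglII sites (AGATCT) start at positions 34, 101, 236.
BglII cuts after the first base of each site, so after positions 34, 101, 236.
Linear molecule, 3 cuts → 4 fragments:
  1–34 → 34 bp
  35–101 → 67 bp
  102–236 → 135 bp
  237–248 → 12 bp
Sorted largest to smallest: 135, 67, 34, 12 bp.

135, 67, 34, 12 bp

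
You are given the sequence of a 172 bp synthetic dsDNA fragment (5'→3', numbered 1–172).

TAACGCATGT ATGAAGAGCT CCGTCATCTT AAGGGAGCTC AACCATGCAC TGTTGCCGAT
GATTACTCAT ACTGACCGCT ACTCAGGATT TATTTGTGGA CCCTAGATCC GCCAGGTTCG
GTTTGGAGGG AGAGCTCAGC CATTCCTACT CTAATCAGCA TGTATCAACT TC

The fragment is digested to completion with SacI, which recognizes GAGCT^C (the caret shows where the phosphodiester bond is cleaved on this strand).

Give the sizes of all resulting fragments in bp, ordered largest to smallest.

SacI sites (GAGCTC) start at positions 16, 35, 132.
SacI cuts after base 5 of each site (before the last base), so after positions 20, 39, 136.
Linear molecule, 3 cuts → 4 fragments:
  1–20 → 20 bp
  21–39 → 19 bp
  40–136 → 97 bp
  137–172 → 36 bp
Sorted largest to smallest: 97, 36, 20, 19 bp.

97, 36, 20, 19 bp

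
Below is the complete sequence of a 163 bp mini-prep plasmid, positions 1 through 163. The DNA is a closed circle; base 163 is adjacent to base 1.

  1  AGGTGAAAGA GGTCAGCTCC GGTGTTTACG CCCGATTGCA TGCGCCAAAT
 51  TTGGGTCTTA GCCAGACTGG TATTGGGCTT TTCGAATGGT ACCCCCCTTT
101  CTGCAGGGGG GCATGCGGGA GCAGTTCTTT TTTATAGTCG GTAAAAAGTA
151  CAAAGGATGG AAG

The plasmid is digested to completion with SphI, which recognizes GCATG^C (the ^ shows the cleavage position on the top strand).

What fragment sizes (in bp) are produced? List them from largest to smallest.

90, 73 bp

SphI sites (GCATGC) start at positions 38, 111.
SphI cuts after base 5 of each site (before the last base), so after positions 42, 115.
Circular molecule, 2 cuts → 2 fragments:
  43–115 → 73 bp
  116–163 then 1–42 → 48 + 42 = 90 bp
Sorted largest to smallest: 90, 73 bp.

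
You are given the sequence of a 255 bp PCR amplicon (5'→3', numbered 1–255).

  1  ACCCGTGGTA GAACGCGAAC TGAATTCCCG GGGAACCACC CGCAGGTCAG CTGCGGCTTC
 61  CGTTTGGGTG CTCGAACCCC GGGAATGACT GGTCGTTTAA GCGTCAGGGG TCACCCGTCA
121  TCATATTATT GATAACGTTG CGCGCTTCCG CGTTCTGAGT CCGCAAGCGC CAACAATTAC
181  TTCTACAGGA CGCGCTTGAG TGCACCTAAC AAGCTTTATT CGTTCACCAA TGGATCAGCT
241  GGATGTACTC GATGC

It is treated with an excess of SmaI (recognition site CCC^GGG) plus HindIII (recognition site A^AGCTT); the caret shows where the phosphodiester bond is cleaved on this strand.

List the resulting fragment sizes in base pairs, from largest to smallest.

SmaI sites (CCCGGG) start at positions 27, 78.
SmaI cuts after base 3 of each site, so after positions 29, 80.
The HindIII site (AAGCTT) starts at position 211.
HindIII cuts after the first base of each site, so after position 211.
Combined cut positions: 29, 80, 211.
Linear molecule, 3 cuts → 4 fragments:
  1–29 → 29 bp
  30–80 → 51 bp
  81–211 → 131 bp
  212–255 → 44 bp
Sorted largest to smallest: 131, 51, 44, 29 bp.

131, 51, 44, 29 bp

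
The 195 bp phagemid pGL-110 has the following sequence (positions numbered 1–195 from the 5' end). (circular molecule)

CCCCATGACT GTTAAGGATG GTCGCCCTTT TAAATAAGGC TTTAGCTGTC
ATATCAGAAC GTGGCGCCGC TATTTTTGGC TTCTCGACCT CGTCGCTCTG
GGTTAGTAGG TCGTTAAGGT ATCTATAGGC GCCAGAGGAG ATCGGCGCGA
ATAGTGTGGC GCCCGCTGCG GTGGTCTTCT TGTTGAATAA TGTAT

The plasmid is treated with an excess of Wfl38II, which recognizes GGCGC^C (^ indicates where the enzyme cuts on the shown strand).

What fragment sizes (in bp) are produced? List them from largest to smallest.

Wfl38II sites (GGCGCC) start at positions 63, 128, 158.
Wfl38II cuts after base 5 of each site (before the last base), so after positions 67, 132, 162.
Circular molecule, 3 cuts → 3 fragments:
  68–132 → 65 bp
  133–162 → 30 bp
  163–195 then 1–67 → 33 + 67 = 100 bp
Sorted largest to smallest: 100, 65, 30 bp.

100, 65, 30 bp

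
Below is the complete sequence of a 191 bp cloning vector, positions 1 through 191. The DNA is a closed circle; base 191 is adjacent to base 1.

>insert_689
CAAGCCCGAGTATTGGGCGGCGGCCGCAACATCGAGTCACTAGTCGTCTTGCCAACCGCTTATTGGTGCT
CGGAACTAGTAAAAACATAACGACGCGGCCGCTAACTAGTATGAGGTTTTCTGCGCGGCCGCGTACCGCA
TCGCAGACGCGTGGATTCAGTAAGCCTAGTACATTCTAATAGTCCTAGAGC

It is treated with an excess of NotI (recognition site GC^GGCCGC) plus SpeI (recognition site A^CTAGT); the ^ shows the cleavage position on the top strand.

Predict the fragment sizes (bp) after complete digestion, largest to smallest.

86, 36, 21, 21, 18, 9 bp

NotI sites (GCGGCCGC) start at positions 20, 95, 125.
NotI cuts after base 2 of each site, so after positions 21, 96, 126.
SpeI sites (ACTAGT) start at positions 39, 75, 105.
SpeI cuts after the first base of each site, so after positions 39, 75, 105.
Combined cut positions: 21, 39, 75, 96, 105, 126.
Circular molecule, 6 cuts → 6 fragments:
  22–39 → 18 bp
  40–75 → 36 bp
  76–96 → 21 bp
  97–105 → 9 bp
  106–126 → 21 bp
  127–191 then 1–21 → 65 + 21 = 86 bp
Sorted largest to smallest: 86, 36, 21, 21, 18, 9 bp.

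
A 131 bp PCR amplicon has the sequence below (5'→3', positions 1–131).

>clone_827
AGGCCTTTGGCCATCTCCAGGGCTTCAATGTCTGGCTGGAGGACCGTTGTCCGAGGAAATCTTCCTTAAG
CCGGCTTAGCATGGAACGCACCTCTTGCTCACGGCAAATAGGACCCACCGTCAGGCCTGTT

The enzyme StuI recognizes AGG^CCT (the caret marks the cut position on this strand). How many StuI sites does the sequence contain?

2

AGGCCT occurs starting at positions 1, 123.
StuI cuts at 2 sites.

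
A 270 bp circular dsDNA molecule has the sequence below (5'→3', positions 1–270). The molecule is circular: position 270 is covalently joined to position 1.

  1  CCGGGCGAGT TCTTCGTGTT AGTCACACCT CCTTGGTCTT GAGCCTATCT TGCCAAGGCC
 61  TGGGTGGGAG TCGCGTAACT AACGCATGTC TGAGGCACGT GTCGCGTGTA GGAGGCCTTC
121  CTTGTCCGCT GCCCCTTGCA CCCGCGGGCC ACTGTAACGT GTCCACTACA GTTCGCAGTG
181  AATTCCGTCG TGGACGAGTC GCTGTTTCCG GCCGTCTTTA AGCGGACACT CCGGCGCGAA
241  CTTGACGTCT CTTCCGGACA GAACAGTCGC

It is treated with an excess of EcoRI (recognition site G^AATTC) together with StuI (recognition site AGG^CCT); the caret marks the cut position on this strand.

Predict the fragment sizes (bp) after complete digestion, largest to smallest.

The EcoRI site (GAATTC) starts at position 180.
EcoRI cuts after the first base of each site, so after position 180.
StuI sites (AGGCCT) start at positions 56, 113.
StuI cuts after base 3 of each site, so after positions 58, 115.
Combined cut positions: 58, 115, 180.
Circular molecule, 3 cuts → 3 fragments:
  59–115 → 57 bp
  116–180 → 65 bp
  181–270 then 1–58 → 90 + 58 = 148 bp
Sorted largest to smallest: 148, 65, 57 bp.

148, 65, 57 bp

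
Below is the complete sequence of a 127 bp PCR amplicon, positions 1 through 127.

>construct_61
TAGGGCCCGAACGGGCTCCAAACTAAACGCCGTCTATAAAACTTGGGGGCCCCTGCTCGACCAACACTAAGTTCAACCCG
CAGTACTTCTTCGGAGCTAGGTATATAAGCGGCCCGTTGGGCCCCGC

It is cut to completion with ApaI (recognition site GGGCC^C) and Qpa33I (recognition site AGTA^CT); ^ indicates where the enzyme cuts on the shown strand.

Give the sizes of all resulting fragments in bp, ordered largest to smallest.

44, 38, 34, 7, 4 bp

ApaI sites (GGGCCC) start at positions 3, 47, 119.
ApaI cuts after base 5 of each site (before the last base), so after positions 7, 51, 123.
The Qpa33I site (AGTACT) starts at position 82.
Qpa33I cuts after base 4 of each site, so after position 85.
Combined cut positions: 7, 51, 85, 123.
Linear molecule, 4 cuts → 5 fragments:
  1–7 → 7 bp
  8–51 → 44 bp
  52–85 → 34 bp
  86–123 → 38 bp
  124–127 → 4 bp
Sorted largest to smallest: 44, 38, 34, 7, 4 bp.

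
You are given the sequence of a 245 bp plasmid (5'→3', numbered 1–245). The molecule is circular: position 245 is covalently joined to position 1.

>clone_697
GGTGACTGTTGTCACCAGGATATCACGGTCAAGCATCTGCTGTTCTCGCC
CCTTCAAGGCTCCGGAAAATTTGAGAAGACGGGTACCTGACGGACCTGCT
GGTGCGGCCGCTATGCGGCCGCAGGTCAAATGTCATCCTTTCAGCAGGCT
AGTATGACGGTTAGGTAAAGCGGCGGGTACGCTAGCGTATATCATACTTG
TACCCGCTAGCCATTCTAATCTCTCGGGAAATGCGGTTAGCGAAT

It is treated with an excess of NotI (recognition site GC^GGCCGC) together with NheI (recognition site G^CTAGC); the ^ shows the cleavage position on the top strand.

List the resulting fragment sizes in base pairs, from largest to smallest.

144, 65, 25, 11 bp

NotI sites (GCGGCCGC) start at positions 104, 115.
NotI cuts after base 2 of each site, so after positions 105, 116.
NheI sites (GCTAGC) start at positions 181, 206.
NheI cuts after the first base of each site, so after positions 181, 206.
Combined cut positions: 105, 116, 181, 206.
Circular molecule, 4 cuts → 4 fragments:
  106–116 → 11 bp
  117–181 → 65 bp
  182–206 → 25 bp
  207–245 then 1–105 → 39 + 105 = 144 bp
Sorted largest to smallest: 144, 65, 25, 11 bp.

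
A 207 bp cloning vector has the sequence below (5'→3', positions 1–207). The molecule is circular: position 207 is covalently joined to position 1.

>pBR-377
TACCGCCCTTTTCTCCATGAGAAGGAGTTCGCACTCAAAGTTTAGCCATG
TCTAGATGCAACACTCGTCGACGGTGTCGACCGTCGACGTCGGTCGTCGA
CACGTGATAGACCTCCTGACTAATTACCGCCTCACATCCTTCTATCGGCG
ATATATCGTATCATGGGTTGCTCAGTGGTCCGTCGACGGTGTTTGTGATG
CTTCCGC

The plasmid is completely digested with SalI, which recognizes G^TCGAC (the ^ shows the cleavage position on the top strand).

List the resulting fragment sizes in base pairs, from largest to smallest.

SalI sites (GTCGAC) start at positions 67, 76, 83, 96, 182.
SalI cuts after the first base of each site, so after positions 67, 76, 83, 96, 182.
Circular molecule, 5 cuts → 5 fragments:
  68–76 → 9 bp
  77–83 → 7 bp
  84–96 → 13 bp
  97–182 → 86 bp
  183–207 then 1–67 → 25 + 67 = 92 bp
Sorted largest to smallest: 92, 86, 13, 9, 7 bp.

92, 86, 13, 9, 7 bp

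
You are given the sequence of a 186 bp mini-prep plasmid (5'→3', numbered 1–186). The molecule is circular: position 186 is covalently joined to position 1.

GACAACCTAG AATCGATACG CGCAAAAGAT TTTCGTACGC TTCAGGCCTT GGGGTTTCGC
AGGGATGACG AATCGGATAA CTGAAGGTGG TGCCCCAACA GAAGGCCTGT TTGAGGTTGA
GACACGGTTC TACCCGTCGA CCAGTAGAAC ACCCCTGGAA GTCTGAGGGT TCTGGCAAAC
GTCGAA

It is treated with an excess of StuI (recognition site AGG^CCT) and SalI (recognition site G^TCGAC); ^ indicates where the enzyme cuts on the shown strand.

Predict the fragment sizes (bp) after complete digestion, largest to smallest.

StuI sites (AGGCCT) start at positions 44, 103.
StuI cuts after base 3 of each site, so after positions 46, 105.
The SalI site (GTCGAC) starts at position 136.
SalI cuts after the first base of each site, so after position 136.
Combined cut positions: 46, 105, 136.
Circular molecule, 3 cuts → 3 fragments:
  47–105 → 59 bp
  106–136 → 31 bp
  137–186 then 1–46 → 50 + 46 = 96 bp
Sorted largest to smallest: 96, 59, 31 bp.

96, 59, 31 bp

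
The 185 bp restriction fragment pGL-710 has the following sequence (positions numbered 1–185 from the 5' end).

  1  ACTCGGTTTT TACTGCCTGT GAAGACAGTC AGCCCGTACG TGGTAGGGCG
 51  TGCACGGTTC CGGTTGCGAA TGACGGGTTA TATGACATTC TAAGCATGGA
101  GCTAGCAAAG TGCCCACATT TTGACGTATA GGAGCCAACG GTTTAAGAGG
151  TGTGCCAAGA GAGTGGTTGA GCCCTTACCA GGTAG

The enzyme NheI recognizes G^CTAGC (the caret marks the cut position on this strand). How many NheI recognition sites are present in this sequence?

1

GCTAGC occurs starting at position 101.
NheI cuts at 1 site.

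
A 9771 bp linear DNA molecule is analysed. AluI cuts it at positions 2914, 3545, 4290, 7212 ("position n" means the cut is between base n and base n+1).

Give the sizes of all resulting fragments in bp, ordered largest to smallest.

Linear molecule, 4 cuts → 5 fragments:
  2914 − 0 = 2914 bp
  3545 − 2914 = 631 bp
  4290 − 3545 = 745 bp
  7212 − 4290 = 2922 bp
  9771 − 7212 = 2559 bp
Sorted largest to smallest: 2922, 2914, 2559, 745, 631 bp.

2922, 2914, 2559, 745, 631 bp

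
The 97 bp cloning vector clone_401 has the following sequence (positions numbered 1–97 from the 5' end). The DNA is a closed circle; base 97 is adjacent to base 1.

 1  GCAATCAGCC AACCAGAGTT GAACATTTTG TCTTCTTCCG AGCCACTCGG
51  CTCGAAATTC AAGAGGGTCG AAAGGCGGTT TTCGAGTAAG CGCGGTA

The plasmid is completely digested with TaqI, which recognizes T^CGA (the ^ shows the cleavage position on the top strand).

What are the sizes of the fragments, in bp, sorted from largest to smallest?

TaqI sites (TCGA) start at positions 52, 68, 82.
TaqI cuts after the first base of each site, so after positions 52, 68, 82.
Circular molecule, 3 cuts → 3 fragments:
  53–68 → 16 bp
  69–82 → 14 bp
  83–97 then 1–52 → 15 + 52 = 67 bp
Sorted largest to smallest: 67, 16, 14 bp.

67, 16, 14 bp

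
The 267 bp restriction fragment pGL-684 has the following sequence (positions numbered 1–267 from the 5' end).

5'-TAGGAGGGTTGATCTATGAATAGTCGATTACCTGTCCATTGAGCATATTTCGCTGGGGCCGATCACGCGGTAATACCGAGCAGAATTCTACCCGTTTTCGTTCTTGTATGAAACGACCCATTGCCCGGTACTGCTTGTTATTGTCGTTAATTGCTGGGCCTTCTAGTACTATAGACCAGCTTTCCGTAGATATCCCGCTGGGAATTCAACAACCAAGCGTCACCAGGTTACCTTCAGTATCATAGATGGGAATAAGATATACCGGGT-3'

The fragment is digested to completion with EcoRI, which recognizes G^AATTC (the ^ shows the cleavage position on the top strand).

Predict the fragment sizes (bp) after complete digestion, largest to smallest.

119, 83, 65 bp

EcoRI sites (GAATTC) start at positions 83, 202.
EcoRI cuts after the first base of each site, so after positions 83, 202.
Linear molecule, 2 cuts → 3 fragments:
  1–83 → 83 bp
  84–202 → 119 bp
  203–267 → 65 bp
Sorted largest to smallest: 119, 83, 65 bp.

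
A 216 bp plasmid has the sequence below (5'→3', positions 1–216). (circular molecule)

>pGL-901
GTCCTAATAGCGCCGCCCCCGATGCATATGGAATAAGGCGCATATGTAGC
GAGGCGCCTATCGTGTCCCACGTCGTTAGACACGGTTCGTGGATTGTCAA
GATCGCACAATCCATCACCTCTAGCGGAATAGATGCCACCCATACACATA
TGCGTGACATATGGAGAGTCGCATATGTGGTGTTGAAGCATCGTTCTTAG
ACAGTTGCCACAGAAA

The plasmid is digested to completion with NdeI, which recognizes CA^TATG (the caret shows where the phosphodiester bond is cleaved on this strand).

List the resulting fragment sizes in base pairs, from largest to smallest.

NdeI sites (CATATG) start at positions 25, 41, 147, 158, 172.
NdeI cuts after base 2 of each site, so after positions 26, 42, 148, 159, 173.
Circular molecule, 5 cuts → 5 fragments:
  27–42 → 16 bp
  43–148 → 106 bp
  149–159 → 11 bp
  160–173 → 14 bp
  174–216 then 1–26 → 43 + 26 = 69 bp
Sorted largest to smallest: 106, 69, 16, 14, 11 bp.

106, 69, 16, 14, 11 bp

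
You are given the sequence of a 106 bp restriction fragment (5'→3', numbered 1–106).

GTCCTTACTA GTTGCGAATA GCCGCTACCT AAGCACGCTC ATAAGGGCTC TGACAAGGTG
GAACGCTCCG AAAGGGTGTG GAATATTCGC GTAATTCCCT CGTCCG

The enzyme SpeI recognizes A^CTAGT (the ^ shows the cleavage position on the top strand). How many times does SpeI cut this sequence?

1

ACTAGT occurs starting at position 7.
SpeI cuts at 1 site.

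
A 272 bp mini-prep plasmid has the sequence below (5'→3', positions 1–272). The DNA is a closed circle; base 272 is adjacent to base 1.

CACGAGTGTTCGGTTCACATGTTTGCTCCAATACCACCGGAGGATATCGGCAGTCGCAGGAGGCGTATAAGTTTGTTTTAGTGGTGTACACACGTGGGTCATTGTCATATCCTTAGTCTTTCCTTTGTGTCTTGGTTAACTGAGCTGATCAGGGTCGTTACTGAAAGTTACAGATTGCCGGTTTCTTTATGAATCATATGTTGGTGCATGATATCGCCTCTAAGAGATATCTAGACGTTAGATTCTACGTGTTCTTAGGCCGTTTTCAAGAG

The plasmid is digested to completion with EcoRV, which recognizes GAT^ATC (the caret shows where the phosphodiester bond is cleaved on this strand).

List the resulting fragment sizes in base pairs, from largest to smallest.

167, 89, 16 bp

EcoRV sites (GATATC) start at positions 43, 210, 226.
EcoRV cuts after base 3 of each site, so after positions 45, 212, 228.
Circular molecule, 3 cuts → 3 fragments:
  46–212 → 167 bp
  213–228 → 16 bp
  229–272 then 1–45 → 44 + 45 = 89 bp
Sorted largest to smallest: 167, 89, 16 bp.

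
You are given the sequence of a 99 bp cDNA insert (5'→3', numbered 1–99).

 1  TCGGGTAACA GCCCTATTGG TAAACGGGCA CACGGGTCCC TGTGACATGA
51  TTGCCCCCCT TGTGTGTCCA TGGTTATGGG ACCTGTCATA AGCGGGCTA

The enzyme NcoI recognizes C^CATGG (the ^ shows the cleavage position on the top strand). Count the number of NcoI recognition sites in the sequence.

1

CCATGG occurs starting at position 68.
NcoI cuts at 1 site.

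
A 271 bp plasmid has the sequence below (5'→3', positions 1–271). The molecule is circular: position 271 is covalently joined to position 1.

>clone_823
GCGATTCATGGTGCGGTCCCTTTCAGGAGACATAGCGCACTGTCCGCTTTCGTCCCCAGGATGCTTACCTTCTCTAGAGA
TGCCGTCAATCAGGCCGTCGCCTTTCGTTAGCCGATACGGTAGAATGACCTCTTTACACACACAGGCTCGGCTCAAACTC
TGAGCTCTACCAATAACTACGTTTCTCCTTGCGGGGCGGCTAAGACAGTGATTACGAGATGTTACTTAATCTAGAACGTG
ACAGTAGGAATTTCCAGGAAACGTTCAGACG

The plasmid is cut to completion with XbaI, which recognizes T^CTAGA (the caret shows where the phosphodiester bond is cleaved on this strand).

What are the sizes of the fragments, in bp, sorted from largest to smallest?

XbaI sites (TCTAGA) start at positions 73, 230.
XbaI cuts after the first base of each site, so after positions 73, 230.
Circular molecule, 2 cuts → 2 fragments:
  74–230 → 157 bp
  231–271 then 1–73 → 41 + 73 = 114 bp
Sorted largest to smallest: 157, 114 bp.

157, 114 bp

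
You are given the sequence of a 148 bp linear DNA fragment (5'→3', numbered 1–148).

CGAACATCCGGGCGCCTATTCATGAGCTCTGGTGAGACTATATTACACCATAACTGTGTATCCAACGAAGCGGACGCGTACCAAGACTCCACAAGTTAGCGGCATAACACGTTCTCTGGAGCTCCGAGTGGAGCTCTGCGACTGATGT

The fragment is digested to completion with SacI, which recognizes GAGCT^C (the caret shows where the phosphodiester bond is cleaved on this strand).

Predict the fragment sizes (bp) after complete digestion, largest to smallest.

SacI sites (GAGCTC) start at positions 24, 119, 131.
SacI cuts after base 5 of each site (before the last base), so after positions 28, 123, 135.
Linear molecule, 3 cuts → 4 fragments:
  1–28 → 28 bp
  29–123 → 95 bp
  124–135 → 12 bp
  136–148 → 13 bp
Sorted largest to smallest: 95, 28, 13, 12 bp.

95, 28, 13, 12 bp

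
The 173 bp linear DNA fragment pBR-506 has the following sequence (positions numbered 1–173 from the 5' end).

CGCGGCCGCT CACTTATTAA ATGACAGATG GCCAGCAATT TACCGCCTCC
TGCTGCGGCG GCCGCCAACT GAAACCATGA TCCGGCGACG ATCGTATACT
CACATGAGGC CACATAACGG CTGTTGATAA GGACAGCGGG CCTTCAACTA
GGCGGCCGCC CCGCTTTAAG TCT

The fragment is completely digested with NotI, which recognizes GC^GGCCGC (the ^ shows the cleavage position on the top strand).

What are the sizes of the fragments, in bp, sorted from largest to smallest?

94, 56, 20, 3 bp

NotI sites (GCGGCCGC) start at positions 2, 58, 152.
NotI cuts after base 2 of each site, so after positions 3, 59, 153.
Linear molecule, 3 cuts → 4 fragments:
  1–3 → 3 bp
  4–59 → 56 bp
  60–153 → 94 bp
  154–173 → 20 bp
Sorted largest to smallest: 94, 56, 20, 3 bp.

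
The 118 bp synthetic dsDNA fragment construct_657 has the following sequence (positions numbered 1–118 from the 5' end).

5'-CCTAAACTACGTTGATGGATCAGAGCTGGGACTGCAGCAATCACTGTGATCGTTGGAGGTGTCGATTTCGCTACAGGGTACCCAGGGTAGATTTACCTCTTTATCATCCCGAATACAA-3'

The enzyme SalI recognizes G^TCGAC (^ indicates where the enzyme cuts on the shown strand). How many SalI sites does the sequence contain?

No occurrence of GTCGAC is present in the sequence.
SalI does not cut: 0 sites.

0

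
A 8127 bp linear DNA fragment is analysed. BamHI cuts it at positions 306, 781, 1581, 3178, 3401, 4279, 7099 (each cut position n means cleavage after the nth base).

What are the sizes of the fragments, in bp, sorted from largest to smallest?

2820, 1597, 1028, 878, 800, 475, 306, 223 bp

Linear molecule, 7 cuts → 8 fragments:
  306 − 0 = 306 bp
  781 − 306 = 475 bp
  1581 − 781 = 800 bp
  3178 − 1581 = 1597 bp
  3401 − 3178 = 223 bp
  4279 − 3401 = 878 bp
  7099 − 4279 = 2820 bp
  8127 − 7099 = 1028 bp
Sorted largest to smallest: 2820, 1597, 1028, 878, 800, 475, 306, 223 bp.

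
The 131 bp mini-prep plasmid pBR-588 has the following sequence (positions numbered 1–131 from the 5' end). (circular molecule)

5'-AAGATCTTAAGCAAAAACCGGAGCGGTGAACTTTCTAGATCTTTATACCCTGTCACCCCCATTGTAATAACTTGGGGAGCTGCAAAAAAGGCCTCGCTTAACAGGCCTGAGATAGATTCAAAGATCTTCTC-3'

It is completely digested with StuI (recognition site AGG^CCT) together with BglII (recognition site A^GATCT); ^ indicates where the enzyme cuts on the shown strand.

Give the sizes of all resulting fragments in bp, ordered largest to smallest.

54, 35, 17, 14, 11 bp

StuI sites (AGGCCT) start at positions 89, 103.
StuI cuts after base 3 of each site, so after positions 91, 105.
BglII sites (AGATCT) start at positions 2, 37, 122.
BglII cuts after the first base of each site, so after positions 2, 37, 122.
Combined cut positions: 2, 37, 91, 105, 122.
Circular molecule, 5 cuts → 5 fragments:
  3–37 → 35 bp
  38–91 → 54 bp
  92–105 → 14 bp
  106–122 → 17 bp
  123–131 then 1–2 → 9 + 2 = 11 bp
Sorted largest to smallest: 54, 35, 17, 14, 11 bp.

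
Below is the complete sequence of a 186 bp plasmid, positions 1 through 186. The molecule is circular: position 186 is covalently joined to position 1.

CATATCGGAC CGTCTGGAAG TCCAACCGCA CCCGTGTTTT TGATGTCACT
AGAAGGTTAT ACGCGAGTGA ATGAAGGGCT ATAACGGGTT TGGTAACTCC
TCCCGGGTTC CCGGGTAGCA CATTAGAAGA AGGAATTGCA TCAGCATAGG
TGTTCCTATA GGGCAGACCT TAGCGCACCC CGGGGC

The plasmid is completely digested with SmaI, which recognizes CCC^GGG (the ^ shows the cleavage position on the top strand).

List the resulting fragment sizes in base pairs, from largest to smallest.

SmaI sites (CCCGGG) start at positions 102, 110, 179.
SmaI cuts after base 3 of each site, so after positions 104, 112, 181.
Circular molecule, 3 cuts → 3 fragments:
  105–112 → 8 bp
  113–181 → 69 bp
  182–186 then 1–104 → 5 + 104 = 109 bp
Sorted largest to smallest: 109, 69, 8 bp.

109, 69, 8 bp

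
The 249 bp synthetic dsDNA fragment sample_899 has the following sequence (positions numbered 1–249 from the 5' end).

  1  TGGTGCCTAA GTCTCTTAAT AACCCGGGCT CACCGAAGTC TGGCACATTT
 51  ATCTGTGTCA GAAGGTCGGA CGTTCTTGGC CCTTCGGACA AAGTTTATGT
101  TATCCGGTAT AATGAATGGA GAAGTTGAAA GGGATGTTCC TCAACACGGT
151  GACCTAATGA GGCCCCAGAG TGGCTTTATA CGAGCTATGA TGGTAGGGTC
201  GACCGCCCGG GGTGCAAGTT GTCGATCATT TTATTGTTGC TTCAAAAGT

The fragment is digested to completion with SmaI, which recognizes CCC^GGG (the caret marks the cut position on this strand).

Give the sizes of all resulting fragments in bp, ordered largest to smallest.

183, 41, 25 bp

SmaI sites (CCCGGG) start at positions 23, 206.
SmaI cuts after base 3 of each site, so after positions 25, 208.
Linear molecule, 2 cuts → 3 fragments:
  1–25 → 25 bp
  26–208 → 183 bp
  209–249 → 41 bp
Sorted largest to smallest: 183, 41, 25 bp.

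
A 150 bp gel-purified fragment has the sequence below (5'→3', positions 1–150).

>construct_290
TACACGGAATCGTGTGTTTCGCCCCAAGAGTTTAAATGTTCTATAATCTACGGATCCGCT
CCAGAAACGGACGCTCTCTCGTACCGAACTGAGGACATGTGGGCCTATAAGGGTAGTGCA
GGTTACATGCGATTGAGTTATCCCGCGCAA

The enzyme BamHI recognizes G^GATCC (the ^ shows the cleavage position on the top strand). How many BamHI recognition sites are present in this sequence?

GGATCC occurs starting at position 52.
BamHI cuts at 1 site.

1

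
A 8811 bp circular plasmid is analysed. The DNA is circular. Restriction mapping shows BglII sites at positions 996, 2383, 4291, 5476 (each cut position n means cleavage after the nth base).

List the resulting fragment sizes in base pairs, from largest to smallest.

4331, 1908, 1387, 1185 bp

Circular molecule, 4 cuts → 4 fragments:
  2383 − 996 = 1387 bp
  4291 − 2383 = 1908 bp
  5476 − 4291 = 1185 bp
  wrap: 8811 − 5476 + 996 = 4331 bp
Sorted largest to smallest: 4331, 1908, 1387, 1185 bp.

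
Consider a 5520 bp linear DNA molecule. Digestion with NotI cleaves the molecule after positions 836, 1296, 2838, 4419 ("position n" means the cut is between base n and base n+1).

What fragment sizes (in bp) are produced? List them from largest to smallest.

1581, 1542, 1101, 836, 460 bp

Linear molecule, 4 cuts → 5 fragments:
  836 − 0 = 836 bp
  1296 − 836 = 460 bp
  2838 − 1296 = 1542 bp
  4419 − 2838 = 1581 bp
  5520 − 4419 = 1101 bp
Sorted largest to smallest: 1581, 1542, 1101, 836, 460 bp.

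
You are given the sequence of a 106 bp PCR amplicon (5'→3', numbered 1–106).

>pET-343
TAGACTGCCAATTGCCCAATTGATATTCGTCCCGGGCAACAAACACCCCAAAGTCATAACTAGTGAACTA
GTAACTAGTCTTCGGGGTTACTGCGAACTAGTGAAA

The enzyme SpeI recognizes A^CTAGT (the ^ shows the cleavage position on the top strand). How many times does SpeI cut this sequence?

4

ACTAGT occurs starting at positions 59, 67, 74, 97.
SpeI cuts at 4 sites.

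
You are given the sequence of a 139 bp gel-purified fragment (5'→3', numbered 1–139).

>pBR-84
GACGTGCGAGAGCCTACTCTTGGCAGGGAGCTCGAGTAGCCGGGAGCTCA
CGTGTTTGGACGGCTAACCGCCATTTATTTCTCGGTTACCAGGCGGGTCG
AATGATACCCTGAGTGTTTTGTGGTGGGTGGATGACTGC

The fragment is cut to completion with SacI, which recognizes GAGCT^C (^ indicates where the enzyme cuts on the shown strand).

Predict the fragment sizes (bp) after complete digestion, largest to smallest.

91, 32, 16 bp

SacI sites (GAGCTC) start at positions 28, 44.
SacI cuts after base 5 of each site (before the last base), so after positions 32, 48.
Linear molecule, 2 cuts → 3 fragments:
  1–32 → 32 bp
  33–48 → 16 bp
  49–139 → 91 bp
Sorted largest to smallest: 91, 32, 16 bp.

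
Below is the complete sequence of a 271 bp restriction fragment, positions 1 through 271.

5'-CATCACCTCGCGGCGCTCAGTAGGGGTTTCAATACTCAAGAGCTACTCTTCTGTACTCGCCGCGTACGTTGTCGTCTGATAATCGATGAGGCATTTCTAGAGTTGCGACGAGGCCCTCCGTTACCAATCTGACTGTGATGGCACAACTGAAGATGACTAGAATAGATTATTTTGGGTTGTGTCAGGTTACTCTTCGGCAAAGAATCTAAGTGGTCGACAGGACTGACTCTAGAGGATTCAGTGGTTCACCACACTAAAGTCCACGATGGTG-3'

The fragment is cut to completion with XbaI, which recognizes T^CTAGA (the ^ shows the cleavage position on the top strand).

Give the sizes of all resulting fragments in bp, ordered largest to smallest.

XbaI sites (TCTAGA) start at positions 96, 228.
XbaI cuts after the first base of each site, so after positions 96, 228.
Linear molecule, 2 cuts → 3 fragments:
  1–96 → 96 bp
  97–228 → 132 bp
  229–271 → 43 bp
Sorted largest to smallest: 132, 96, 43 bp.

132, 96, 43 bp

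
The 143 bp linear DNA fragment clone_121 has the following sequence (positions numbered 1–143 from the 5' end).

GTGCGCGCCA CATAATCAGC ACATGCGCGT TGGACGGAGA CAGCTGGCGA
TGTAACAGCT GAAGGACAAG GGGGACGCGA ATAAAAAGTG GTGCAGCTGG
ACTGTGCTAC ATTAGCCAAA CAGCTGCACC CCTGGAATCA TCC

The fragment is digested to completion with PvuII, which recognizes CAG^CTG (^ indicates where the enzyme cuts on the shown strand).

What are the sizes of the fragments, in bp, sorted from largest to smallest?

43, 38, 27, 20, 15 bp

PvuII sites (CAGCTG) start at positions 41, 56, 94, 121.
PvuII cuts after base 3 of each site, so after positions 43, 58, 96, 123.
Linear molecule, 4 cuts → 5 fragments:
  1–43 → 43 bp
  44–58 → 15 bp
  59–96 → 38 bp
  97–123 → 27 bp
  124–143 → 20 bp
Sorted largest to smallest: 43, 38, 27, 20, 15 bp.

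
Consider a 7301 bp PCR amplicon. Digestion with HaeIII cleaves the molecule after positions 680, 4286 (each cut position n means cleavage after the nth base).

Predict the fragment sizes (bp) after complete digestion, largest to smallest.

Linear molecule, 2 cuts → 3 fragments:
  680 − 0 = 680 bp
  4286 − 680 = 3606 bp
  7301 − 4286 = 3015 bp
Sorted largest to smallest: 3606, 3015, 680 bp.

3606, 3015, 680 bp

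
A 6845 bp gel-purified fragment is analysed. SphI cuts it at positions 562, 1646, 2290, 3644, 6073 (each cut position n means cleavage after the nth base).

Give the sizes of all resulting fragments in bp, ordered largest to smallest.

Linear molecule, 5 cuts → 6 fragments:
  562 − 0 = 562 bp
  1646 − 562 = 1084 bp
  2290 − 1646 = 644 bp
  3644 − 2290 = 1354 bp
  6073 − 3644 = 2429 bp
  6845 − 6073 = 772 bp
Sorted largest to smallest: 2429, 1354, 1084, 772, 644, 562 bp.

2429, 1354, 1084, 772, 644, 562 bp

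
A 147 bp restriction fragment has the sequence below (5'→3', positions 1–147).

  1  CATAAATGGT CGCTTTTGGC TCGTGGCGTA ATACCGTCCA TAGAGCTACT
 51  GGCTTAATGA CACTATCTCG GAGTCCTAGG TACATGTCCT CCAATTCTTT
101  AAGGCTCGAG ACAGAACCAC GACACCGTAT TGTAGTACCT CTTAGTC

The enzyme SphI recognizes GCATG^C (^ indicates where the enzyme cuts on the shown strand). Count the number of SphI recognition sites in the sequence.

No occurrence of GCATGC is present in the sequence.
SphI does not cut: 0 sites.

0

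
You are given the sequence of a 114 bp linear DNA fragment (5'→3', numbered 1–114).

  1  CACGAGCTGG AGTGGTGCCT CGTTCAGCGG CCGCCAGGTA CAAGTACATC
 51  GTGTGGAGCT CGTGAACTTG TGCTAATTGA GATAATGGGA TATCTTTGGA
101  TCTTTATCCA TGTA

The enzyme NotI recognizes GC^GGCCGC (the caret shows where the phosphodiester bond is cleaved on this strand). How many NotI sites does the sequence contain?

1

GCGGCCGC occurs starting at position 27.
NotI cuts at 1 site.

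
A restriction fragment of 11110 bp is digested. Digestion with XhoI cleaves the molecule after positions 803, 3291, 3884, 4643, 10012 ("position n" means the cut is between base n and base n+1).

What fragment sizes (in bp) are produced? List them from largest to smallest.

5369, 2488, 1098, 803, 759, 593 bp

Linear molecule, 5 cuts → 6 fragments:
  803 − 0 = 803 bp
  3291 − 803 = 2488 bp
  3884 − 3291 = 593 bp
  4643 − 3884 = 759 bp
  10012 − 4643 = 5369 bp
  11110 − 10012 = 1098 bp
Sorted largest to smallest: 5369, 2488, 1098, 803, 759, 593 bp.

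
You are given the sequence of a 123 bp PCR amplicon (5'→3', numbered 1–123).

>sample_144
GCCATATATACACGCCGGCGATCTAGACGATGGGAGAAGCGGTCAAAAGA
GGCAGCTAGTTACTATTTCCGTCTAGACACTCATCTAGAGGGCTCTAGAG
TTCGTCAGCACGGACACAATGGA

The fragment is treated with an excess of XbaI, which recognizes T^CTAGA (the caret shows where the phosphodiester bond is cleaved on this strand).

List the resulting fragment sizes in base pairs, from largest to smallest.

XbaI sites (TCTAGA) start at positions 22, 72, 84, 94.
XbaI cuts after the first base of each site, so after positions 22, 72, 84, 94.
Linear molecule, 4 cuts → 5 fragments:
  1–22 → 22 bp
  23–72 → 50 bp
  73–84 → 12 bp
  85–94 → 10 bp
  95–123 → 29 bp
Sorted largest to smallest: 50, 29, 22, 12, 10 bp.

50, 29, 22, 12, 10 bp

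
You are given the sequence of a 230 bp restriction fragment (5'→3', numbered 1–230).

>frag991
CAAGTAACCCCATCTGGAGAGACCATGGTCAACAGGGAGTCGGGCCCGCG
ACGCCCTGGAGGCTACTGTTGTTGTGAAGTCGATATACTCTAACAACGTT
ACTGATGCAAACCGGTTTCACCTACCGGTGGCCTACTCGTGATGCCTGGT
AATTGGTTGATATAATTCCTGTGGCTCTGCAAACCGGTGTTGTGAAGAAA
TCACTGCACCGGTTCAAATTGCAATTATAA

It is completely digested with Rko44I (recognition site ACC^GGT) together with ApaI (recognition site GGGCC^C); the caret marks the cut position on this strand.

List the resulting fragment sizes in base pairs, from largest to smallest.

67, 59, 46, 25, 20, 13 bp

Rko44I sites (ACCGGT) start at positions 111, 124, 183, 208.
Rko44I cuts after base 3 of each site, so after positions 113, 126, 185, 210.
The ApaI site (GGGCCC) starts at position 42.
ApaI cuts after base 5 of each site (before the last base), so after position 46.
Combined cut positions: 46, 113, 126, 185, 210.
Linear molecule, 5 cuts → 6 fragments:
  1–46 → 46 bp
  47–113 → 67 bp
  114–126 → 13 bp
  127–185 → 59 bp
  186–210 → 25 bp
  211–230 → 20 bp
Sorted largest to smallest: 67, 59, 46, 25, 20, 13 bp.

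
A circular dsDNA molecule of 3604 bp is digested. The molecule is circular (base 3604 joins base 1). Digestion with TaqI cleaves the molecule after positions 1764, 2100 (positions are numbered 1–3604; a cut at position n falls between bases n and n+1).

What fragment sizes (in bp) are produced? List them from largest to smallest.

Circular molecule, 2 cuts → 2 fragments:
  2100 − 1764 = 336 bp
  wrap: 3604 − 2100 + 1764 = 3268 bp
Sorted largest to smallest: 3268, 336 bp.

3268, 336 bp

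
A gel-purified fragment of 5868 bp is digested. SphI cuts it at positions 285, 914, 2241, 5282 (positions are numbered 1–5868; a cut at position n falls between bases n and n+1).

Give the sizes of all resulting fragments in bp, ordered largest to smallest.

Linear molecule, 4 cuts → 5 fragments:
  285 − 0 = 285 bp
  914 − 285 = 629 bp
  2241 − 914 = 1327 bp
  5282 − 2241 = 3041 bp
  5868 − 5282 = 586 bp
Sorted largest to smallest: 3041, 1327, 629, 586, 285 bp.

3041, 1327, 629, 586, 285 bp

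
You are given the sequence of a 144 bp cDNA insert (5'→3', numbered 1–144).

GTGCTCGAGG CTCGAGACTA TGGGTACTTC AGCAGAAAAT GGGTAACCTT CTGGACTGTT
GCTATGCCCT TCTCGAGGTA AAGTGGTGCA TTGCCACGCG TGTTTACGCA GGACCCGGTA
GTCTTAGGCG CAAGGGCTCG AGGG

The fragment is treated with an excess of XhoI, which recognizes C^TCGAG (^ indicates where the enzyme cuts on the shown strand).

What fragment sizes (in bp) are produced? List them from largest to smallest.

65, 61, 7, 7, 4 bp

XhoI sites (CTCGAG) start at positions 4, 11, 72, 137.
XhoI cuts after the first base of each site, so after positions 4, 11, 72, 137.
Linear molecule, 4 cuts → 5 fragments:
  1–4 → 4 bp
  5–11 → 7 bp
  12–72 → 61 bp
  73–137 → 65 bp
  138–144 → 7 bp
Sorted largest to smallest: 65, 61, 7, 7, 4 bp.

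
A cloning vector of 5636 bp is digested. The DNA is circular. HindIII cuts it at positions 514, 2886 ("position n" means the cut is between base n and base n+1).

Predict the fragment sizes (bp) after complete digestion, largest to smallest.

Circular molecule, 2 cuts → 2 fragments:
  2886 − 514 = 2372 bp
  wrap: 5636 − 2886 + 514 = 3264 bp
Sorted largest to smallest: 3264, 2372 bp.

3264, 2372 bp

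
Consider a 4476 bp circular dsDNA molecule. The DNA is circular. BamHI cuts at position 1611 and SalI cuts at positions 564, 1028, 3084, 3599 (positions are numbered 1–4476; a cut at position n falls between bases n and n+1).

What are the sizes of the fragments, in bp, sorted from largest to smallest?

1473, 1441, 583, 515, 464 bp

Combined cut positions (sorted): 564, 1028, 1611, 3084, 3599.
Circular molecule, 5 cuts → 5 fragments:
  1028 − 564 = 464 bp
  1611 − 1028 = 583 bp
  3084 − 1611 = 1473 bp
  3599 − 3084 = 515 bp
  wrap: 4476 − 3599 + 564 = 1441 bp
Sorted largest to smallest: 1473, 1441, 583, 515, 464 bp.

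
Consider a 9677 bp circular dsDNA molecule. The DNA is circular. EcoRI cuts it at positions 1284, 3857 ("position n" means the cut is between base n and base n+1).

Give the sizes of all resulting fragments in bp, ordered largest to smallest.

7104, 2573 bp

Circular molecule, 2 cuts → 2 fragments:
  3857 − 1284 = 2573 bp
  wrap: 9677 − 3857 + 1284 = 7104 bp
Sorted largest to smallest: 7104, 2573 bp.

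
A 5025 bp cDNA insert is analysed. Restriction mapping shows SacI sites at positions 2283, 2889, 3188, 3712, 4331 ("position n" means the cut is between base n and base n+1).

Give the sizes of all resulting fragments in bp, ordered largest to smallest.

Linear molecule, 5 cuts → 6 fragments:
  2283 − 0 = 2283 bp
  2889 − 2283 = 606 bp
  3188 − 2889 = 299 bp
  3712 − 3188 = 524 bp
  4331 − 3712 = 619 bp
  5025 − 4331 = 694 bp
Sorted largest to smallest: 2283, 694, 619, 606, 524, 299 bp.

2283, 694, 619, 606, 524, 299 bp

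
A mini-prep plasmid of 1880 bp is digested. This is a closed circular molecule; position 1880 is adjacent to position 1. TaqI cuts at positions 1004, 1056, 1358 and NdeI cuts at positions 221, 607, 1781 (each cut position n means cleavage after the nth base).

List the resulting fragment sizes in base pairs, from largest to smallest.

Combined cut positions (sorted): 221, 607, 1004, 1056, 1358, 1781.
Circular molecule, 6 cuts → 6 fragments:
  607 − 221 = 386 bp
  1004 − 607 = 397 bp
  1056 − 1004 = 52 bp
  1358 − 1056 = 302 bp
  1781 − 1358 = 423 bp
  wrap: 1880 − 1781 + 221 = 320 bp
Sorted largest to smallest: 423, 397, 386, 320, 302, 52 bp.

423, 397, 386, 320, 302, 52 bp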